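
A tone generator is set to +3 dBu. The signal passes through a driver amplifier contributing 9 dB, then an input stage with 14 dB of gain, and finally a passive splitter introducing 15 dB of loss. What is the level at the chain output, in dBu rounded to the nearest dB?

Cascaded gains and losses add directly in dB.
+3 + 9 + 14 − 15 = +11 dBu.

+11 dBu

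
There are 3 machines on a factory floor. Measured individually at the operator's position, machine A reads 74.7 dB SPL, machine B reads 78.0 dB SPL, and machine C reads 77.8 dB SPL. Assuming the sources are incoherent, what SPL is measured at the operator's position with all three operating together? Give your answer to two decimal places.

Incoherent sources sum as intensities:
L_total = 10·log₁₀(10^(74.7/10) + 10^(78.0/10) + 10^(77.8/10)) = 10·log₁₀(152900000) = 81.84 dB SPL.

81.84 dB SPL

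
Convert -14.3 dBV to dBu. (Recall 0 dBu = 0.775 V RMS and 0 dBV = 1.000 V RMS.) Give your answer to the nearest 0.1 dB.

-12.1 dBu

The offset between the scales is 20·log₁₀(0.775/1.000) = −2.214 dB.
So dBu = -14.3 + 2.214 = -12.1 dBu.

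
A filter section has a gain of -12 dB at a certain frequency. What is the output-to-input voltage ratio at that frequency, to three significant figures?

0.251

Voltage ratio = 10^(dB/20).
10^(-12/20) = 10^(-0.6000) = 0.251.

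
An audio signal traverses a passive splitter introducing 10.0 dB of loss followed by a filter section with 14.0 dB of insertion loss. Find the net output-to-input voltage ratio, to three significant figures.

0.0631

Net gain = (−10.0) + (−14.0) = -24.0 dB.
Voltage ratio = 10^(-24.0/20) = 0.0631.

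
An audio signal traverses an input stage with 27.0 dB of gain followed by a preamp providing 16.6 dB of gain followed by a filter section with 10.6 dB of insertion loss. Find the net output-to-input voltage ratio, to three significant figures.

Net gain = 27.0 + 16.6 + (−10.6) = 33.0 dB.
Voltage ratio = 10^(33.0/20) = 44.7.

44.7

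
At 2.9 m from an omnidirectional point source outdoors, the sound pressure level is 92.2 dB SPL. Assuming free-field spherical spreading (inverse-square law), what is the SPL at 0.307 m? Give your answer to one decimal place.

Inverse-square spreading gives ΔL = −20·log₁₀(d₂/d₁).
ΔL = −20·log₁₀(0.307/2.9) = 19.51 dB, so L₂ = 92.2 + (19.51) = 111.7 dB SPL.

111.7 dB SPL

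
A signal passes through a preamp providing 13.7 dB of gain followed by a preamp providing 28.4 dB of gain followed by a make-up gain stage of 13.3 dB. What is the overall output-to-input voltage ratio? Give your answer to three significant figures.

589

Net gain = 13.7 + 28.4 + 13.3 = 55.4 dB.
Voltage ratio = 10^(55.4/20) = 589.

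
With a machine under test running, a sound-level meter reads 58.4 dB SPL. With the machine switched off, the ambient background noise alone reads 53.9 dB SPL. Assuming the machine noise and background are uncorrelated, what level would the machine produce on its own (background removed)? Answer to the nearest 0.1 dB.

56.5 dB SPL

Remove the background by subtracting linear intensities:
L_src = 10·log₁₀(10^(58.4/10) − 10^(53.9/10)) = 10·log₁₀(446400) = 56.5 dB SPL.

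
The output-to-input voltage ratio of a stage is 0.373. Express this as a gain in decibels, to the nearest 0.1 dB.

Voltage ratio → dB uses the 20·log₁₀ form:
20·log₁₀(0.373) = -8.6 dB.

-8.6 dB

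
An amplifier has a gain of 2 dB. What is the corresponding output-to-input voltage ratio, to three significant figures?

Voltage ratio = 10^(dB/20).
10^(2/20) = 10^(0.1000) = 1.26.

1.26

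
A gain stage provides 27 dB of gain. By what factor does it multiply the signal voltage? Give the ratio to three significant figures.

22.4

Voltage ratio = 10^(dB/20).
10^(27/20) = 10^(1.350) = 22.4.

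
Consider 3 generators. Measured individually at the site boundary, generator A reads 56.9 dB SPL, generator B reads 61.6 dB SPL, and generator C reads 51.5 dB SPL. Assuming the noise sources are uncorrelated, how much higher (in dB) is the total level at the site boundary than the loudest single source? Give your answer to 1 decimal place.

1.6 dB

Uncorrelated sources add in intensity (power), not in dB.
L_total = 10·log₁₀(10^(56.9/10) + 10^(61.6/10) + 10^(51.5/10)) = 63.17 dB SPL.
Excess over the loudest (61.6 dB): 63.17 − 61.6 = 1.6 dB.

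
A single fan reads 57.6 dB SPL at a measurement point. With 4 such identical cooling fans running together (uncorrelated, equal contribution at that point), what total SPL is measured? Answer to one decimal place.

4 equal incoherent sources raise the level by 10·log₁₀(4) = 6.02 dB.
L_total = 57.6 + 6.02 = 63.6 dB SPL.

63.6 dB SPL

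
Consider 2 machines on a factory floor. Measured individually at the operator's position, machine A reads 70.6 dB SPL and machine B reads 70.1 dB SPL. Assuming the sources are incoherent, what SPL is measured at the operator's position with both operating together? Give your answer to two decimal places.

Add the sources as powers (linear), then convert back to dB:
L_total = 10·log₁₀(10^(70.6/10) + 10^(70.1/10)) = 10·log₁₀(21710000) = 73.37 dB SPL.

73.37 dB SPL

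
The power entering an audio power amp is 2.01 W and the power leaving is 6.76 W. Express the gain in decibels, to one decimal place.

For a power ratio, dB = 10·log₁₀(P₂/P₁).
10·log₁₀(6.76/2.01) = 10·log₁₀(3.363) = 5.3 dB.

5.3 dB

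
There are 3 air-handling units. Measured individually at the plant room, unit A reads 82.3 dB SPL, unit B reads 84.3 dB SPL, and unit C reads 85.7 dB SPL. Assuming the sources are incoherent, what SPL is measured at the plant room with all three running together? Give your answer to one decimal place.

Add the sources as powers (linear), then convert back to dB:
L_total = 10·log₁₀(10^(82.3/10) + 10^(84.3/10) + 10^(85.7/10)) = 10·log₁₀(810500000) = 89.1 dB SPL.

89.1 dB SPL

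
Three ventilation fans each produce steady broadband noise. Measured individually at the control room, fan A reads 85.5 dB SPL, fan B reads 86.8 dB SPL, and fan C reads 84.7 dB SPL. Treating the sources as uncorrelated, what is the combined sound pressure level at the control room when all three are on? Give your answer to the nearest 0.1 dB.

90.5 dB SPL

Uncorrelated sources add in intensity (power), not in dB.
L_total = 10·log₁₀(10^(85.5/10) + 10^(86.8/10) + 10^(84.7/10)) = 10·log₁₀(1129000000) = 90.5 dB SPL.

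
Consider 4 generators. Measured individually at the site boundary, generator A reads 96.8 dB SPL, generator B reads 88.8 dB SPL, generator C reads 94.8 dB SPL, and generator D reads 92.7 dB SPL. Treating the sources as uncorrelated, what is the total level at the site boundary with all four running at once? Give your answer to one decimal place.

Uncorrelated sources add in intensity (power), not in dB.
L_total = 10·log₁₀(10^(96.8/10) + 10^(88.8/10) + 10^(94.8/10) + 10^(92.7/10)) = 10·log₁₀(10427000000) = 100.2 dB SPL.

100.2 dB SPL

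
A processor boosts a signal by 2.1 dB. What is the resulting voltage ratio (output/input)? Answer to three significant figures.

1.27

Voltage ratio = 10^(dB/20).
10^(2.1/20) = 10^(0.1050) = 1.27.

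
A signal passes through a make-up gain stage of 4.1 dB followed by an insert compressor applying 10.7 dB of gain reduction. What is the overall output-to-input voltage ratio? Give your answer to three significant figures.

0.468

Net gain = 4.1 + (−10.7) = -6.6 dB.
Voltage ratio = 10^(-6.6/20) = 0.468.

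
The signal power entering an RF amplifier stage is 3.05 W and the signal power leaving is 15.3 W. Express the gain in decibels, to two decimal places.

Power ratio → dB uses the 10·log₁₀ form:
10·log₁₀(15.3/3.05) = 10·log₁₀(5.016) = 7.00 dB.

7.00 dB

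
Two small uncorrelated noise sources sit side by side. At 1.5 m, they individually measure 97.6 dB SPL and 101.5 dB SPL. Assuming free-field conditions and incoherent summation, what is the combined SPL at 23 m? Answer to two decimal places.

79.27 dB SPL

Combined at 1.5 m: 10·log₁₀(10^(97.6/10)+10^(101.5/10)) = 102.984 dB SPL.
Then apply −20·log₁₀(23/1.5) = -23.713 dB → 79.27 dB SPL.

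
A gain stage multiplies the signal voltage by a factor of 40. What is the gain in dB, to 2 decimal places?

Voltage ratio → dB uses the 20·log₁₀ form:
20·log₁₀(40) = 32.04 dB.

32.04 dB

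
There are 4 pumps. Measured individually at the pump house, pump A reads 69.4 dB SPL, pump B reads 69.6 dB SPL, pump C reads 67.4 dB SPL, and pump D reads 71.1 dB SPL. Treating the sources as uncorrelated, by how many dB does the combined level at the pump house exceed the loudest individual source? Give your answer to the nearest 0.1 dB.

4.5 dB

Uncorrelated sources add in intensity (power), not in dB.
L_total = 10·log₁₀(10^(69.4/10) + 10^(69.6/10) + 10^(67.4/10) + 10^(71.1/10)) = 75.59 dB SPL.
Excess over the loudest (71.1 dB): 75.59 − 71.1 = 4.5 dB.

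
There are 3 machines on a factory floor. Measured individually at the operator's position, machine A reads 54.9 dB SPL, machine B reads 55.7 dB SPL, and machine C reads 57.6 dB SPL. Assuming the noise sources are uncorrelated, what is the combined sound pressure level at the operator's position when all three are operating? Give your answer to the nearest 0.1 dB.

Add the sources as powers (linear), then convert back to dB:
L_total = 10·log₁₀(10^(54.9/10) + 10^(55.7/10) + 10^(57.6/10)) = 10·log₁₀(1256000) = 61.0 dB SPL.

61.0 dB SPL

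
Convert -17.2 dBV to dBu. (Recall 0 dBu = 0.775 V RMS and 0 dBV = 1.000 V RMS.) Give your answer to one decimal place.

-15.0 dBu

The offset between the scales is 20·log₁₀(0.775/1.000) = −2.214 dB.
So dBu = -17.2 + 2.214 = -15.0 dBu.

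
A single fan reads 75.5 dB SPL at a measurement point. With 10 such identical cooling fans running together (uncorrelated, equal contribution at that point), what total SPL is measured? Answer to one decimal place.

10 equal incoherent sources raise the level by 10·log₁₀(10) = 10.00 dB.
L_total = 75.5 + 10.00 = 85.5 dB SPL.

85.5 dB SPL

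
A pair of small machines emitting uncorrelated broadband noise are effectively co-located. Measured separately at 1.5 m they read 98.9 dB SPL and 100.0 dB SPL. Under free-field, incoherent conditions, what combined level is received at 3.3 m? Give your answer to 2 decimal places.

95.65 dB SPL

Combined at 1.5 m: 10·log₁₀(10^(98.9/10)+10^(100.0/10)) = 102.495 dB SPL.
Then apply −20·log₁₀(3.3/1.5) = -6.848 dB → 95.65 dB SPL.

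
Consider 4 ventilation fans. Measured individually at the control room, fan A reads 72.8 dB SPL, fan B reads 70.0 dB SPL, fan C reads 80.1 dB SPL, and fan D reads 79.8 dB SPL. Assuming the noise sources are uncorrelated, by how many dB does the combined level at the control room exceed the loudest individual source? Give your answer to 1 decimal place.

3.5 dB

Uncorrelated sources add in intensity (power), not in dB.
L_total = 10·log₁₀(10^(72.8/10) + 10^(70.0/10) + 10^(80.1/10) + 10^(79.8/10)) = 83.56 dB SPL.
Excess over the loudest (80.1 dB): 83.56 − 80.1 = 3.5 dB.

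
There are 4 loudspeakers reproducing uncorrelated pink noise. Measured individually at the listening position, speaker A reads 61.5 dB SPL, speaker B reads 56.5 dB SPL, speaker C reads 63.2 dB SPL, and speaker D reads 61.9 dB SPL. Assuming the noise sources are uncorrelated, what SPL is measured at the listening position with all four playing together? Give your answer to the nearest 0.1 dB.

67.4 dB SPL

Uncorrelated sources add in intensity (power), not in dB.
L_total = 10·log₁₀(10^(61.5/10) + 10^(56.5/10) + 10^(63.2/10) + 10^(61.9/10)) = 10·log₁₀(5497000) = 67.4 dB SPL.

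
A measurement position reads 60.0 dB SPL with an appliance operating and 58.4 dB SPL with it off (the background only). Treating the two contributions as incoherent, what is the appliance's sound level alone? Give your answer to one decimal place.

Subtract intensities: L_src = 10·log₁₀(10^(L_total/10) − 10^(L_bg/10)).
L_src = 10·log₁₀(10^(60.0/10) − 10^(58.4/10)) = 10·log₁₀(308200) = 54.9 dB SPL.

54.9 dB SPL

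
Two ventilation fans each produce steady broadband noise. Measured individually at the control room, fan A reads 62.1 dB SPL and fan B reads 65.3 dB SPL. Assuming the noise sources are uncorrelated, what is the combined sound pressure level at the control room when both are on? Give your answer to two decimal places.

67.00 dB SPL

Add the sources as powers (linear), then convert back to dB:
L_total = 10·log₁₀(10^(62.1/10) + 10^(65.3/10)) = 10·log₁₀(5010000) = 67.00 dB SPL.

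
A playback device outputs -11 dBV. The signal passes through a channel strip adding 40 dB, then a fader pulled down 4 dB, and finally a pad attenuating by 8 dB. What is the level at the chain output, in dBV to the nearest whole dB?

In dB, series stages simply add:
-11 + 40 − 4 − 8 = +17 dBV.

+17 dBV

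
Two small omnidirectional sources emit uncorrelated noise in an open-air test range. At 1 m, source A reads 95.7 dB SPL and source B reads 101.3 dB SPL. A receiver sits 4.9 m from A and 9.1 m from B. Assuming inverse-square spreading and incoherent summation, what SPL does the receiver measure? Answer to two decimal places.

85.02 dB SPL

At the listener: L_A = 95.7 − 20·log₁₀(4.9) = 81.896 dB; L_B = 101.3 − 20·log₁₀(9.1) = 82.119 dB.
Combined: 10·log₁₀(10^(81.896/10)+10^(82.119/10)) = 85.02 dB SPL.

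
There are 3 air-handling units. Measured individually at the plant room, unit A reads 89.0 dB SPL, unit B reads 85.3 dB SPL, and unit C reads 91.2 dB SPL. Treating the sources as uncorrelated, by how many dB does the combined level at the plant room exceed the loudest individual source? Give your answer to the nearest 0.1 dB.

Incoherent sources sum as intensities:
L_total = 10·log₁₀(10^(89.0/10) + 10^(85.3/10) + 10^(91.2/10)) = 93.89 dB SPL.
Excess over the loudest (91.2 dB): 93.89 − 91.2 = 2.7 dB.

2.7 dB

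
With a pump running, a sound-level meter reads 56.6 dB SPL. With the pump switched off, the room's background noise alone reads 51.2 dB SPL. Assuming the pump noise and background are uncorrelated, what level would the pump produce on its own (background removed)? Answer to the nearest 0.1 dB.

55.1 dB SPL

Remove the background by subtracting linear intensities:
L_src = 10·log₁₀(10^(56.6/10) − 10^(51.2/10)) = 10·log₁₀(325300) = 55.1 dB SPL.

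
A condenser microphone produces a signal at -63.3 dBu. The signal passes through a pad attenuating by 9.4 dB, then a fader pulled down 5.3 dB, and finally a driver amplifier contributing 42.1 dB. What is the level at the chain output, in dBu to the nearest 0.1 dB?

-35.9 dBu

Gain stages sum in dB:
-63.3 − 9.4 − 5.3 + 42.1 = -35.9 dBu.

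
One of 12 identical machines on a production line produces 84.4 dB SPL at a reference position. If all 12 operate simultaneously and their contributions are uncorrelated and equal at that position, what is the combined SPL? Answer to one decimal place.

12 equal incoherent sources raise the level by 10·log₁₀(12) = 10.79 dB.
L_total = 84.4 + 10.79 = 95.2 dB SPL.

95.2 dB SPL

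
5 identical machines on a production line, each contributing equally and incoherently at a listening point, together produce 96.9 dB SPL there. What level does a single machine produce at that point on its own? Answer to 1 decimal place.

89.9 dB SPL

5 equal incoherent sources add 10·log₁₀(5) = 6.99 dB over one source.
L_one = 96.9 − 6.99 = 89.9 dB SPL.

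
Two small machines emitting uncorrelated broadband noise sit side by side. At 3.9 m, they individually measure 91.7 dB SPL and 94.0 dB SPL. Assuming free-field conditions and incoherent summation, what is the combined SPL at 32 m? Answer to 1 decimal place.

Combined at 3.9 m: 10·log₁₀(10^(91.7/10)+10^(94.0/10)) = 96.01 dB SPL.
Then apply −20·log₁₀(32/3.9) = -18.28 dB → 77.7 dB SPL.

77.7 dB SPL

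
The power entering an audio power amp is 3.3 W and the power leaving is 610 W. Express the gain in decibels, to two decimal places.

For a power ratio, dB = 10·log₁₀(P₂/P₁).
10·log₁₀(610/3.3) = 10·log₁₀(184.8) = 22.67 dB.

22.67 dB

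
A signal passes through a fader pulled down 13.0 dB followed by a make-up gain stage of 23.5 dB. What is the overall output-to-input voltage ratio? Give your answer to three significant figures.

Net gain = (−13.0) + 23.5 = 10.5 dB.
Voltage ratio = 10^(10.5/20) = 3.35.

3.35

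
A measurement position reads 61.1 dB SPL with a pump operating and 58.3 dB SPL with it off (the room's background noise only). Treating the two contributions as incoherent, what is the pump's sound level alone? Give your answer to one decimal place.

Background correction is a power subtraction:
L_src = 10·log₁₀(10^(61.1/10) − 10^(58.3/10)) = 10·log₁₀(612200) = 57.9 dB SPL.

57.9 dB SPL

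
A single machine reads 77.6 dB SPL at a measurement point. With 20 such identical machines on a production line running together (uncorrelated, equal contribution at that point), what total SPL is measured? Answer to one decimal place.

20 equal incoherent sources raise the level by 10·log₁₀(20) = 13.01 dB.
L_total = 77.6 + 13.01 = 90.6 dB SPL.

90.6 dB SPL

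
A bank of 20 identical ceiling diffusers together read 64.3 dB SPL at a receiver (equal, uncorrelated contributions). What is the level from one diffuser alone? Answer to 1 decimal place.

20 equal incoherent sources add 10·log₁₀(20) = 13.01 dB over one source.
L_one = 64.3 − 13.01 = 51.3 dB SPL.

51.3 dB SPL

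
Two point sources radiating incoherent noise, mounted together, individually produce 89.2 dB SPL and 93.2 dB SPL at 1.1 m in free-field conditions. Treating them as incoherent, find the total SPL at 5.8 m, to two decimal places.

Combined at 1.1 m: 10·log₁₀(10^(89.2/10)+10^(93.2/10)) = 94.655 dB SPL.
Then apply −20·log₁₀(5.8/1.1) = -14.441 dB → 80.21 dB SPL.

80.21 dB SPL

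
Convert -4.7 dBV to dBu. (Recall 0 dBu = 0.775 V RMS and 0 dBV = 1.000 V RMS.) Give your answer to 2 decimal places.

-2.49 dBu

The offset between the scales is 20·log₁₀(0.775/1.000) = −2.214 dB.
So dBu = -4.7 + 2.214 = -2.49 dBu.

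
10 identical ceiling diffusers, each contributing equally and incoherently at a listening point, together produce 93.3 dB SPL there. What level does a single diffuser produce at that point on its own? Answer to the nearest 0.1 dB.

83.3 dB SPL

10 equal incoherent sources add 10·log₁₀(10) = 10.00 dB over one source.
L_one = 93.3 − 10.00 = 83.3 dB SPL.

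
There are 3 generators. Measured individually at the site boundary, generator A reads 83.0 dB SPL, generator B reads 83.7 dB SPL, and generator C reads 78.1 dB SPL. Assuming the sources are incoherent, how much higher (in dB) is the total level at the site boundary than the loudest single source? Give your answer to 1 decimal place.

Uncorrelated sources add in intensity (power), not in dB.
L_total = 10·log₁₀(10^(83.0/10) + 10^(83.7/10) + 10^(78.1/10)) = 86.98 dB SPL.
Excess over the loudest (83.7 dB): 86.98 − 83.7 = 3.3 dB.

3.3 dB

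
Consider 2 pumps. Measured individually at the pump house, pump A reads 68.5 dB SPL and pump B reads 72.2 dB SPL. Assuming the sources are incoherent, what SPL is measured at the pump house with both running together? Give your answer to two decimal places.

Uncorrelated sources add in intensity (power), not in dB.
L_total = 10·log₁₀(10^(68.5/10) + 10^(72.2/10)) = 10·log₁₀(23680000) = 73.74 dB SPL.

73.74 dB SPL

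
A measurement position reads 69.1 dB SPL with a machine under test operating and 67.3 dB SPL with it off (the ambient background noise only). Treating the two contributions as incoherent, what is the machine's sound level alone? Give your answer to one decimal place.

64.4 dB SPL

Background correction is a power subtraction:
L_src = 10·log₁₀(10^(69.1/10) − 10^(67.3/10)) = 10·log₁₀(2758000) = 64.4 dB SPL.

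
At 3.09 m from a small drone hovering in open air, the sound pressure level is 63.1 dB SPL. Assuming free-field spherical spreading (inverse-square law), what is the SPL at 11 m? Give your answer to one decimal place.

Free-field point source: level drops by 20·log₁₀ of the distance ratio.
ΔL = −20·log₁₀(11/3.09) = -11.03 dB, so L₂ = 63.1 + (-11.03) = 52.1 dB SPL.

52.1 dB SPL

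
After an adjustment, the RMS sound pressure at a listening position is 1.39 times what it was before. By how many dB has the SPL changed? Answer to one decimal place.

2.9 dB

SPL change from a pressure ratio uses the 20·log₁₀ form:
20·log₁₀(1.39) = 2.9 dB.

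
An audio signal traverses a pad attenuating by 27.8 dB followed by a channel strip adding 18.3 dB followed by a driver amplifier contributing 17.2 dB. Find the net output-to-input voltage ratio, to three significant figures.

Net gain = (−27.8) + 18.3 + 17.2 = 7.7 dB.
Voltage ratio = 10^(7.7/20) = 2.43.

2.43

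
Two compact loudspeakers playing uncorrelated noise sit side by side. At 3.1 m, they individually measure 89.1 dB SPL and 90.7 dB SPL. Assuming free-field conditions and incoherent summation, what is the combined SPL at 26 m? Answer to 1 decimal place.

Combined at 3.1 m: 10·log₁₀(10^(89.1/10)+10^(90.7/10)) = 92.98 dB SPL.
Then apply −20·log₁₀(26/3.1) = -18.47 dB → 74.5 dB SPL.

74.5 dB SPL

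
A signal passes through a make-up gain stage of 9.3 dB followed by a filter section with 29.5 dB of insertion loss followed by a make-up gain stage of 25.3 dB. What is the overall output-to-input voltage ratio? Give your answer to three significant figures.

Net gain = 9.3 + (−29.5) + 25.3 = 5.1 dB.
Voltage ratio = 10^(5.1/20) = 1.80.

1.80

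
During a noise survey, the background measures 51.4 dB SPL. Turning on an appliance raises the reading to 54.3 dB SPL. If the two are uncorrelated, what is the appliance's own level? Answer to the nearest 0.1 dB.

Subtract intensities: L_src = 10·log₁₀(10^(L_total/10) − 10^(L_bg/10)).
L_src = 10·log₁₀(10^(54.3/10) − 10^(51.4/10)) = 10·log₁₀(131100) = 51.2 dB SPL.

51.2 dB SPL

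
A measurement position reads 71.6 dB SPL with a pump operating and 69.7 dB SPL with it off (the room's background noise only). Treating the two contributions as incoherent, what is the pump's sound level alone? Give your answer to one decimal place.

67.1 dB SPL

Subtract intensities: L_src = 10·log₁₀(10^(L_total/10) − 10^(L_bg/10)).
L_src = 10·log₁₀(10^(71.6/10) − 10^(69.7/10)) = 10·log₁₀(5122000) = 67.1 dB SPL.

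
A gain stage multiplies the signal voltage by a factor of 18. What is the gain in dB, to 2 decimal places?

25.11 dB

Voltage is an amplitude quantity, so gain = 20·log₁₀(V_out/V_in).
20·log₁₀(18) = 25.11 dB.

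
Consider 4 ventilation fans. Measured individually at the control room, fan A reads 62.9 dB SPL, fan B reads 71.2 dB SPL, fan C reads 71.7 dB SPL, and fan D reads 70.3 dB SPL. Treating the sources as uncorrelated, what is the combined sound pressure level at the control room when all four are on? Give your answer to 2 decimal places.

76.09 dB SPL

Add the sources as powers (linear), then convert back to dB:
L_total = 10·log₁₀(10^(62.9/10) + 10^(71.2/10) + 10^(71.7/10) + 10^(70.3/10)) = 10·log₁₀(40640000) = 76.09 dB SPL.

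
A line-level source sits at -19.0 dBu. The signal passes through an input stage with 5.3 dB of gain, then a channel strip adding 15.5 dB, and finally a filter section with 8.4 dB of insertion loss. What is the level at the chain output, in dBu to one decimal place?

Cascaded gains and losses add directly in dB.
-19.0 + 5.3 + 15.5 − 8.4 = -6.6 dBu.

-6.6 dBu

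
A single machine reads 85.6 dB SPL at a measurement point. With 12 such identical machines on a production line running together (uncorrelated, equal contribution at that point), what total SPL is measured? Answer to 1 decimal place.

96.4 dB SPL

12 equal incoherent sources raise the level by 10·log₁₀(12) = 10.79 dB.
L_total = 85.6 + 10.79 = 96.4 dB SPL.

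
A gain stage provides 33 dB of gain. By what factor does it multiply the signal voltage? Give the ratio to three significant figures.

Voltage ratio = 10^(dB/20).
10^(33/20) = 10^(1.650) = 44.7.

44.7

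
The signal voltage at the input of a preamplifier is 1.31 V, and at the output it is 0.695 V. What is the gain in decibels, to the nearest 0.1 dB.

-5.5 dB

Voltage ratio → dB uses the 20·log₁₀ form:
20·log₁₀(0.695/1.31) = 20·log₁₀(0.5305) = -5.5 dB.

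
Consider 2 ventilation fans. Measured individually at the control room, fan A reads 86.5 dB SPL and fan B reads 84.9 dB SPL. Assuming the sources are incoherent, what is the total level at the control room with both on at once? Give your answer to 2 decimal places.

88.78 dB SPL

Uncorrelated sources add in intensity (power), not in dB.
L_total = 10·log₁₀(10^(86.5/10) + 10^(84.9/10)) = 10·log₁₀(755700000) = 88.78 dB SPL.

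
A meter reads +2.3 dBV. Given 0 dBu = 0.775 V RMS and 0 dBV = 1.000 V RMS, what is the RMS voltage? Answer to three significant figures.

1.30 V

V = 1.000 V × 10^(+2.3/20).
= 1.000 × 1.303 = 1.30 V.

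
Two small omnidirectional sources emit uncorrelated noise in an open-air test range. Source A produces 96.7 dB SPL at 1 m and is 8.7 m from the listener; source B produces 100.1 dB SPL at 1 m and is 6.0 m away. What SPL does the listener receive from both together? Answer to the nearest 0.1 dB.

At the listener: L_A = 96.7 − 20·log₁₀(8.7) = 77.91 dB; L_B = 100.1 − 20·log₁₀(6.0) = 84.54 dB.
Combined: 10·log₁₀(10^(77.91/10)+10^(84.54/10)) = 85.4 dB SPL.

85.4 dB SPL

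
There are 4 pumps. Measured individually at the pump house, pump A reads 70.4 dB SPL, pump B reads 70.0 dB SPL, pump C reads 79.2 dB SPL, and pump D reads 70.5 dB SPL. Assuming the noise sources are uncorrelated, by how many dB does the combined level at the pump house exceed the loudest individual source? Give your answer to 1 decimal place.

1.4 dB

Add the sources as powers (linear), then convert back to dB:
L_total = 10·log₁₀(10^(70.4/10) + 10^(70.0/10) + 10^(79.2/10) + 10^(70.5/10)) = 80.62 dB SPL.
Excess over the loudest (79.2 dB): 80.62 − 79.2 = 1.4 dB.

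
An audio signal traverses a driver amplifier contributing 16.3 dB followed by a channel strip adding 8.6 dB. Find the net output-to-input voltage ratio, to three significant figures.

Net gain = 16.3 + 8.6 = 24.9 dB.
Voltage ratio = 10^(24.9/20) = 17.6.

17.6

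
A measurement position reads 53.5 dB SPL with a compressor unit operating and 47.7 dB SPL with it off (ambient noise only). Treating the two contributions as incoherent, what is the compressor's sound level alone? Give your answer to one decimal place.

52.2 dB SPL

Background correction is a power subtraction:
L_src = 10·log₁₀(10^(53.5/10) − 10^(47.7/10)) = 10·log₁₀(165000) = 52.2 dB SPL.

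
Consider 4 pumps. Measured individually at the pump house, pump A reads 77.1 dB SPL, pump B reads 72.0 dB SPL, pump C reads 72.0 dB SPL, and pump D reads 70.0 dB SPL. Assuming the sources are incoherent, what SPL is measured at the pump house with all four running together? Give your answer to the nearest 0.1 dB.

Add the sources as powers (linear), then convert back to dB:
L_total = 10·log₁₀(10^(77.1/10) + 10^(72.0/10) + 10^(72.0/10) + 10^(70.0/10)) = 10·log₁₀(92980000) = 79.7 dB SPL.

79.7 dB SPL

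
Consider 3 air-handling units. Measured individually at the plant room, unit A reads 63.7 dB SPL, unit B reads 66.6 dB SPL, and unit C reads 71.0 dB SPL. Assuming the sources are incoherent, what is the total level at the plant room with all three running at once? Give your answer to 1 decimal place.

Add the sources as powers (linear), then convert back to dB:
L_total = 10·log₁₀(10^(63.7/10) + 10^(66.6/10) + 10^(71.0/10)) = 10·log₁₀(19500000) = 72.9 dB SPL.

72.9 dB SPL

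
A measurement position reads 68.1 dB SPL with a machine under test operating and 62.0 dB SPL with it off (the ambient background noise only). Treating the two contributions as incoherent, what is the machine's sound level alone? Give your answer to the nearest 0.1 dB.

Background correction is a power subtraction:
L_src = 10·log₁₀(10^(68.1/10) − 10^(62.0/10)) = 10·log₁₀(4872000) = 66.9 dB SPL.

66.9 dB SPL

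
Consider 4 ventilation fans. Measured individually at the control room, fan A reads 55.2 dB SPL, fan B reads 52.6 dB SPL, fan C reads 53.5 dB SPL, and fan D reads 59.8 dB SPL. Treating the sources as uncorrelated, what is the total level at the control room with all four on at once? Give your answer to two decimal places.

Incoherent sources sum as intensities:
L_total = 10·log₁₀(10^(55.2/10) + 10^(52.6/10) + 10^(53.5/10) + 10^(59.8/10)) = 10·log₁₀(1692000) = 62.28 dB SPL.

62.28 dB SPL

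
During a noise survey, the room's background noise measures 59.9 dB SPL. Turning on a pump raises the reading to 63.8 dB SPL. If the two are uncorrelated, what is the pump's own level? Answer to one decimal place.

61.5 dB SPL

Remove the background by subtracting linear intensities:
L_src = 10·log₁₀(10^(63.8/10) − 10^(59.9/10)) = 10·log₁₀(1422000) = 61.5 dB SPL.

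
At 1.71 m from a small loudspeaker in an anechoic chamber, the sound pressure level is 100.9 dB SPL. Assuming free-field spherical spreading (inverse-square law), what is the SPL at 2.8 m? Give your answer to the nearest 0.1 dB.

96.6 dB SPL

Free-field point source: level drops by 20·log₁₀ of the distance ratio.
ΔL = −20·log₁₀(2.8/1.71) = -4.28 dB, so L₂ = 100.9 + (-4.28) = 96.6 dB SPL.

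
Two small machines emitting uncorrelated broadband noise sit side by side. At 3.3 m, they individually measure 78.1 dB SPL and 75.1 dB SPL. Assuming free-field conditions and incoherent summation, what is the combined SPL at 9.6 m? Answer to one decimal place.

Combined at 3.3 m: 10·log₁₀(10^(78.1/10)+10^(75.1/10)) = 79.86 dB SPL.
Then apply −20·log₁₀(9.6/3.3) = -9.28 dB → 70.6 dB SPL.

70.6 dB SPL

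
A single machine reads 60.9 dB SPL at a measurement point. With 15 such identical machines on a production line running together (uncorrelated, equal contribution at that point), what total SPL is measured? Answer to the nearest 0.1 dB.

72.7 dB SPL

15 equal incoherent sources raise the level by 10·log₁₀(15) = 11.76 dB.
L_total = 60.9 + 11.76 = 72.7 dB SPL.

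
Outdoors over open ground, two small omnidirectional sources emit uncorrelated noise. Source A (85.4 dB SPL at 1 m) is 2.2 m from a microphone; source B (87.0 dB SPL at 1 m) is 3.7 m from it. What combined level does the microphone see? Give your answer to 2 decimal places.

80.34 dB SPL

At the listener: L_A = 85.4 − 20·log₁₀(2.2) = 78.552 dB; L_B = 87.0 − 20·log₁₀(3.7) = 75.636 dB.
Combined: 10·log₁₀(10^(78.552/10)+10^(75.636/10)) = 80.34 dB SPL.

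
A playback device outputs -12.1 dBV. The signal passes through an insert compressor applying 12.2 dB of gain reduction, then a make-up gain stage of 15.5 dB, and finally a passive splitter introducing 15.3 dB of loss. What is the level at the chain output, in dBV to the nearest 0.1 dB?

Cascaded gains and losses add directly in dB.
-12.1 − 12.2 + 15.5 − 15.3 = -24.1 dBV.

-24.1 dBV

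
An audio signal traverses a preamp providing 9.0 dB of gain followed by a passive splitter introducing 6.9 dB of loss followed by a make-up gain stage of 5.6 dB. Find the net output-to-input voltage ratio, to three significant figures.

2.43

Net gain = 9.0 + (−6.9) + 5.6 = 7.7 dB.
Voltage ratio = 10^(7.7/20) = 2.43.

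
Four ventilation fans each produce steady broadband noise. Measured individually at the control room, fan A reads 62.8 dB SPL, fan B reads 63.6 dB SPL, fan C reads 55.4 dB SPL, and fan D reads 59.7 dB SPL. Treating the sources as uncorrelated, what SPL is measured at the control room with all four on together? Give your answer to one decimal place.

Uncorrelated sources add in intensity (power), not in dB.
L_total = 10·log₁₀(10^(62.8/10) + 10^(63.6/10) + 10^(55.4/10) + 10^(59.7/10)) = 10·log₁₀(5476000) = 67.4 dB SPL.

67.4 dB SPL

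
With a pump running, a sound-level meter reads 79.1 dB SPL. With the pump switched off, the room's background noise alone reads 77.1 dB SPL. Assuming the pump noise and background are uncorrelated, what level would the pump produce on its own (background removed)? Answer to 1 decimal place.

74.8 dB SPL

Subtract intensities: L_src = 10·log₁₀(10^(L_total/10) − 10^(L_bg/10)).
L_src = 10·log₁₀(10^(79.1/10) − 10^(77.1/10)) = 10·log₁₀(30000000) = 74.8 dB SPL.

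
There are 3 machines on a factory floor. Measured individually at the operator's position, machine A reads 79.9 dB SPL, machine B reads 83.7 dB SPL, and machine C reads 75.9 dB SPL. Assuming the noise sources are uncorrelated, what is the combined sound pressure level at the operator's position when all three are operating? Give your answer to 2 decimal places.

Incoherent sources sum as intensities:
L_total = 10·log₁₀(10^(79.9/10) + 10^(83.7/10) + 10^(75.9/10)) = 10·log₁₀(371100000) = 85.69 dB SPL.

85.69 dB SPL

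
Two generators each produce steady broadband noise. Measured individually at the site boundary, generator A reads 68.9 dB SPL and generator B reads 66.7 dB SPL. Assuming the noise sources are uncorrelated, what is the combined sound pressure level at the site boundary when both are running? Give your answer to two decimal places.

70.95 dB SPL

Add the sources as powers (linear), then convert back to dB:
L_total = 10·log₁₀(10^(68.9/10) + 10^(66.7/10)) = 10·log₁₀(12440000) = 70.95 dB SPL.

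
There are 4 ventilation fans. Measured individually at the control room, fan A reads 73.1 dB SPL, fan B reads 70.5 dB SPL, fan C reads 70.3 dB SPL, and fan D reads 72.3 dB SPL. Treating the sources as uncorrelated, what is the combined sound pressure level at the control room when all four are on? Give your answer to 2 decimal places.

Incoherent sources sum as intensities:
L_total = 10·log₁₀(10^(73.1/10) + 10^(70.5/10) + 10^(70.3/10) + 10^(72.3/10)) = 10·log₁₀(59340000) = 77.73 dB SPL.

77.73 dB SPL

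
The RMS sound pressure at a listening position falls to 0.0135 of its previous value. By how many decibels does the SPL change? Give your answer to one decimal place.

SPL change from a pressure ratio uses the 20·log₁₀ form:
20·log₁₀(0.0135) = -37.4 dB.

-37.4 dB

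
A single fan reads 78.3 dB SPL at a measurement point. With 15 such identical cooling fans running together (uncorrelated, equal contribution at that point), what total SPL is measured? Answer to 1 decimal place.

15 equal incoherent sources raise the level by 10·log₁₀(15) = 11.76 dB.
L_total = 78.3 + 11.76 = 90.1 dB SPL.

90.1 dB SPL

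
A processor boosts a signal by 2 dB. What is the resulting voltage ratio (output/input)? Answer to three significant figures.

Voltage ratio = 10^(dB/20).
10^(2/20) = 10^(0.1000) = 1.26.

1.26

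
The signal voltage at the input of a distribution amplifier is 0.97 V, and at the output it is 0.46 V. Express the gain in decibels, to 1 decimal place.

Voltage is an amplitude quantity, so gain = 20·log₁₀(V_out/V_in).
20·log₁₀(0.46/0.97) = 20·log₁₀(0.4742) = -6.5 dB.

-6.5 dB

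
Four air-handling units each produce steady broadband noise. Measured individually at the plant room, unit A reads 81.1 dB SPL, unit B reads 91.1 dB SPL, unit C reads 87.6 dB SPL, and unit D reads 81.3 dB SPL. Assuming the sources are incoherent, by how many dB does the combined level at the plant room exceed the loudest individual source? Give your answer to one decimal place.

Incoherent sources sum as intensities:
L_total = 10·log₁₀(10^(81.1/10) + 10^(91.1/10) + 10^(87.6/10) + 10^(81.3/10)) = 93.28 dB SPL.
Excess over the loudest (91.1 dB): 93.28 − 91.1 = 2.2 dB.

2.2 dB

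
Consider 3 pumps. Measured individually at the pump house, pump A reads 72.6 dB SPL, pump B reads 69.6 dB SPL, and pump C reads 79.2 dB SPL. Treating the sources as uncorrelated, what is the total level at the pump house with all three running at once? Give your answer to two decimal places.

Add the sources as powers (linear), then convert back to dB:
L_total = 10·log₁₀(10^(72.6/10) + 10^(69.6/10) + 10^(79.2/10)) = 10·log₁₀(110500000) = 80.43 dB SPL.

80.43 dB SPL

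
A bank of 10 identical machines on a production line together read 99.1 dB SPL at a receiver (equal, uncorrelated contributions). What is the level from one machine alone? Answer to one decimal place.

89.1 dB SPL

10 equal incoherent sources add 10·log₁₀(10) = 10.00 dB over one source.
L_one = 99.1 − 10.00 = 89.1 dB SPL.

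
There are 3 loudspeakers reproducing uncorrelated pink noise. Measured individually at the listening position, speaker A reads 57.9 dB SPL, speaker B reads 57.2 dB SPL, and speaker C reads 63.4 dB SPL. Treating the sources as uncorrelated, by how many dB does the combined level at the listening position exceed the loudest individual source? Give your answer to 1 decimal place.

1.8 dB

Uncorrelated sources add in intensity (power), not in dB.
L_total = 10·log₁₀(10^(57.9/10) + 10^(57.2/10) + 10^(63.4/10)) = 65.22 dB SPL.
Excess over the loudest (63.4 dB): 65.22 − 63.4 = 1.8 dB.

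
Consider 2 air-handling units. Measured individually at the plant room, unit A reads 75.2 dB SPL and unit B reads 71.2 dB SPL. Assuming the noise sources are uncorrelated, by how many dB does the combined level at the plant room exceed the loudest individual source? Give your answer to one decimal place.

1.5 dB

Uncorrelated sources add in intensity (power), not in dB.
L_total = 10·log₁₀(10^(75.2/10) + 10^(71.2/10)) = 76.66 dB SPL.
Excess over the loudest (75.2 dB): 76.66 − 75.2 = 1.5 dB.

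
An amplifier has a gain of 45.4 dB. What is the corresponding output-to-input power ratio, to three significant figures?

Power ratio = 10^(dB/10).
10^(45.4/10) = 10^(4.540) = 34700.

34700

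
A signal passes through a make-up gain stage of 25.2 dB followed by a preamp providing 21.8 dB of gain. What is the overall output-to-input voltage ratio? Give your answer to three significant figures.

Net gain = 25.2 + 21.8 = 47.0 dB.
Voltage ratio = 10^(47.0/20) = 224.

224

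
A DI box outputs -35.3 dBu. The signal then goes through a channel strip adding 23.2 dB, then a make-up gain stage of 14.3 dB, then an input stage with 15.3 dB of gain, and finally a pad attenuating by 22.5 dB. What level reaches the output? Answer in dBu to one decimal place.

-5.0 dBu

Cascaded gains and losses add directly in dB.
-35.3 + 23.2 + 14.3 + 15.3 − 22.5 = -5.0 dBu.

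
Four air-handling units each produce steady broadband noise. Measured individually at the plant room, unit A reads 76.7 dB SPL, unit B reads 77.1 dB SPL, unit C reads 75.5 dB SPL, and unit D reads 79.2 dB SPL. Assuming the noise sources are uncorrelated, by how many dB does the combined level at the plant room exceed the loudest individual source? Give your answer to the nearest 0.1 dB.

Add the sources as powers (linear), then convert back to dB:
L_total = 10·log₁₀(10^(76.7/10) + 10^(77.1/10) + 10^(75.5/10) + 10^(79.2/10)) = 83.36 dB SPL.
Excess over the loudest (79.2 dB): 83.36 − 79.2 = 4.2 dB.

4.2 dB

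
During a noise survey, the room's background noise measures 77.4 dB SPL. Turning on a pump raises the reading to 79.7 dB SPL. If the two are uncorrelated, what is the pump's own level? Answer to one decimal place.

75.8 dB SPL

Subtract intensities: L_src = 10·log₁₀(10^(L_total/10) − 10^(L_bg/10)).
L_src = 10·log₁₀(10^(79.7/10) − 10^(77.4/10)) = 10·log₁₀(38370000) = 75.8 dB SPL.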